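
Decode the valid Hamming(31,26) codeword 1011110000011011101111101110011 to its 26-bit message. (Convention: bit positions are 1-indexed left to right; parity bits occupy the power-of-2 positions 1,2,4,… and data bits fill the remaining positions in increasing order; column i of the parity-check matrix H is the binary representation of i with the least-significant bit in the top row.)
Parity bits occupy power-of-2 positions; data bits are at positions {3,5,6,7,9,10,11,12,13,14,15,17,18,19,20,21,22,23,24,25,26,27,28,29,30,31} (1-indexed).
Extract: c[3]=1 c[5]=1 c[6]=1 c[7]=0 c[9]=0 c[10]=0 c[11]=0 c[12]=1 c[13]=1 c[14]=0 c[15]=1 c[17]=1 c[18]=0 c[19]=1 c[20]=1 c[21]=1 c[22]=1 c[23]=1 c[24]=0 c[25]=1 c[26]=1 c[27]=1 c[28]=0 c[29]=0 c[30]=1 c[31]=1
Data = 11100001101101111101110011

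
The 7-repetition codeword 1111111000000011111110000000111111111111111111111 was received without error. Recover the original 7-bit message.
Split into 7-bit blocks: 1111111 0000000 1111111 0000000 1111111 1111111 1111111
Data = 1010111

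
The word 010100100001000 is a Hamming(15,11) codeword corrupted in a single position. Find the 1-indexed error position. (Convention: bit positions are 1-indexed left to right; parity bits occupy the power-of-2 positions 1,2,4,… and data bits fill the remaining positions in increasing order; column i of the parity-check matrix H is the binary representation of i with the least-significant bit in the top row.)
Syndrome s = H · r^T (mod 2), r = 010100100001000:
  s[0] = (101010101010101)·(010100100001000) mod 2 = 0+0+0+0+0+0+1+0+0+0+0+0+0+0+0 mod 2 = 1
  s[1] = (011001100110011)·(010100100001000) mod 2 = 0+1+0+0+0+0+1+0+0+0+0+0+0+0+0 mod 2 = 0
  s[2] = (000111100001111)·(010100100001000) mod 2 = 0+0+0+1+0+0+1+0+0+0+0+1+0+0+0 mod 2 = 1
  s[3] = (000000011111111)·(010100100001000) mod 2 = 0+0+0+0+0+0+0+0+0+0+0+1+0+0+0 mod 2 = 1
Syndrome = 1011
Column i of H is the binary representation of i, so the syndrome is the binary index of the flipped bit.
Read s = 1011 with s[0] as LSB: 1·2^0 + 0·2^1 + 1·2^2 + 1·2^3 = 13.
Error is at bit position 13.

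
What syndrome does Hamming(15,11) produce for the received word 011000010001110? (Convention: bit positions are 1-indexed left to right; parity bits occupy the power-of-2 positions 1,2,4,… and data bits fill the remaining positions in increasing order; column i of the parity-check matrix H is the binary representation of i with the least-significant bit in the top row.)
Syndrome s = H · r^T (mod 2), r = 011000010001110:
  s[0] = (101010101010101)·(011000010001110) mod 2 = 0+0+1+0+0+0+0+0+0+0+0+0+1+0+0 mod 2 = 0
  s[1] = (011001100110011)·(011000010001110) mod 2 = 0+1+1+0+0+0+0+0+0+0+0+0+0+1+0 mod 2 = 1
  s[2] = (000111100001111)·(011000010001110) mod 2 = 0+0+0+0+0+0+0+0+0+0+0+1+1+1+0 mod 2 = 1
  s[3] = (000000011111111)·(011000010001110) mod 2 = 0+0+0+0+0+0+0+1+0+0+0+1+1+1+0 mod 2 = 0
Syndrome = 0110
Non-zero syndrome: error at position 6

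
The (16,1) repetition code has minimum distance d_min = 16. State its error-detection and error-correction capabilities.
Detection only: up to d_min − 1 = 15 errors.
Correction: up to ⌊(d_min − 1)/2⌋ = ⌊15/2⌋ = 7 errors.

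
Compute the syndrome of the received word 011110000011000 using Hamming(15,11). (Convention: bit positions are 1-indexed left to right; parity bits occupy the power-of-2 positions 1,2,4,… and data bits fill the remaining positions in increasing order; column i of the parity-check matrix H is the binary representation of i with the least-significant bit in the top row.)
Syndrome s = H · r^T (mod 2), r = 011110000011000:
  s[0] = (101010101010101)·(011110000011000) mod 2 = 0+0+1+0+1+0+0+0+0+0+1+0+0+0+0 mod 2 = 1
  s[1] = (011001100110011)·(011110000011000) mod 2 = 0+1+1+0+0+0+0+0+0+0+1+0+0+0+0 mod 2 = 1
  s[2] = (000111100001111)·(011110000011000) mod 2 = 0+0+0+1+1+0+0+0+0+0+0+1+0+0+0 mod 2 = 1
  s[3] = (000000011111111)·(011110000011000) mod 2 = 0+0+0+0+0+0+0+0+0+0+1+1+0+0+0 mod 2 = 0
Syndrome = 1110
Non-zero syndrome: error at position 7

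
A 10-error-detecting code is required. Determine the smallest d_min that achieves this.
Detecting e errors requires d_min ≥ e + 1 = 10 + 1 = 11.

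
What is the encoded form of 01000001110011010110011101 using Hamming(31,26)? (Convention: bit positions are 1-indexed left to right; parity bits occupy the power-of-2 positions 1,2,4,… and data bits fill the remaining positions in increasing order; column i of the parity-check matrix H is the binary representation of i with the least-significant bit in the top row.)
Codeword c = d · G (mod 2), d = 01000001110011010110011101:
  c[0] = d·G[:,0] = (01000001110011010110011101)·(11011010101101010101010101) mod 2 = 0+1+0+0+0+0+0+0+1+0+0+0+0+1+0+1+0+1+0+0+0+1+0+1+0+1 mod 2 = 0
  c[1] = d·G[:,1] = (01000001110011010110011101)·(10110110011011001100110011) mod 2 = 0+0+0+0+0+0+0+0+0+1+0+0+1+1+0+0+0+1+0+0+0+1+0+0+0+1 mod 2 = 0
  c[2] = d·G[:,2] = (01000001110011010110011101)·(10000000000000000000000000) mod 2 = 0+0+0+0+0+0+0+0+0+0+0+0+0+0+0+0+0+0+0+0+0+0+0+0+0+0 mod 2 = 0
  c[3] = d·G[:,3] = (01000001110011010110011101)·(01110001111000111100001111) mod 2 = 0+1+0+0+0+0+0+1+1+1+0+0+0+0+0+1+0+1+0+0+0+0+1+1+0+1 mod 2 = 1
  c[4] = d·G[:,4] = (01000001110011010110011101)·(01000000000000000000000000) mod 2 = 0+1+0+0+0+0+0+0+0+0+0+0+0+0+0+0+0+0+0+0+0+0+0+0+0+0 mod 2 = 1
  c[5] = d·G[:,5] = (01000001110011010110011101)·(00100000000000000000000000) mod 2 = 0+0+0+0+0+0+0+0+0+0+0+0+0+0+0+0+0+0+0+0+0+0+0+0+0+0 mod 2 = 0
  c[6] = d·G[:,6] = (01000001110011010110011101)·(00010000000000000000000000) mod 2 = 0+0+0+0+0+0+0+0+0+0+0+0+0+0+0+0+0+0+0+0+0+0+0+0+0+0 mod 2 = 0
  c[7] = d·G[:,7] = (01000001110011010110011101)·(00001111111000000011111111) mod 2 = 0+0+0+0+0+0+0+1+1+1+0+0+0+0+0+0+0+0+1+0+0+1+1+1+0+1 mod 2 = 0
  c[8] = d·G[:,8] = (01000001110011010110011101)·(00001000000000000000000000) mod 2 = 0+0+0+0+0+0+0+0+0+0+0+0+0+0+0+0+0+0+0+0+0+0+0+0+0+0 mod 2 = 0
  c[9] = d·G[:,9] = (01000001110011010110011101)·(00000100000000000000000000) mod 2 = 0+0+0+0+0+0+0+0+0+0+0+0+0+0+0+0+0+0+0+0+0+0+0+0+0+0 mod 2 = 0
  c[10] = d·G[:,10] = (01000001110011010110011101)·(00000010000000000000000000) mod 2 = 0+0+0+0+0+0+0+0+0+0+0+0+0+0+0+0+0+0+0+0+0+0+0+0+0+0 mod 2 = 0
  c[11] = d·G[:,11] = (01000001110011010110011101)·(00000001000000000000000000) mod 2 = 0+0+0+0+0+0+0+1+0+0+0+0+0+0+0+0+0+0+0+0+0+0+0+0+0+0 mod 2 = 1
  c[12] = d·G[:,12] = (01000001110011010110011101)·(00000000100000000000000000) mod 2 = 0+0+0+0+0+0+0+0+1+0+0+0+0+0+0+0+0+0+0+0+0+0+0+0+0+0 mod 2 = 1
  c[13] = d·G[:,13] = (01000001110011010110011101)·(00000000010000000000000000) mod 2 = 0+0+0+0+0+0+0+0+0+1+0+0+0+0+0+0+0+0+0+0+0+0+0+0+0+0 mod 2 = 1
  c[14] = d·G[:,14] = (01000001110011010110011101)·(00000000001000000000000000) mod 2 = 0+0+0+0+0+0+0+0+0+0+0+0+0+0+0+0+0+0+0+0+0+0+0+0+0+0 mod 2 = 0
  c[15] = d·G[:,15] = (01000001110011010110011101)·(00000000000111111111111111) mod 2 = 0+0+0+0+0+0+0+0+0+0+0+0+1+1+0+1+0+1+1+0+0+1+1+1+0+1 mod 2 = 1
  c[16] = d·G[:,16] = (01000001110011010110011101)·(00000000000100000000000000) mod 2 = 0+0+0+0+0+0+0+0+0+0+0+0+0+0+0+0+0+0+0+0+0+0+0+0+0+0 mod 2 = 0
  c[17] = d·G[:,17] = (01000001110011010110011101)·(00000000000010000000000000) mod 2 = 0+0+0+0+0+0+0+0+0+0+0+0+1+0+0+0+0+0+0+0+0+0+0+0+0+0 mod 2 = 1
  c[18] = d·G[:,18] = (01000001110011010110011101)·(00000000000001000000000000) mod 2 = 0+0+0+0+0+0+0+0+0+0+0+0+0+1+0+0+0+0+0+0+0+0+0+0+0+0 mod 2 = 1
  c[19] = d·G[:,19] = (01000001110011010110011101)·(00000000000000100000000000) mod 2 = 0+0+0+0+0+0+0+0+0+0+0+0+0+0+0+0+0+0+0+0+0+0+0+0+0+0 mod 2 = 0
  c[20] = d·G[:,20] = (01000001110011010110011101)·(00000000000000010000000000) mod 2 = 0+0+0+0+0+0+0+0+0+0+0+0+0+0+0+1+0+0+0+0+0+0+0+0+0+0 mod 2 = 1
  c[21] = d·G[:,21] = (01000001110011010110011101)·(00000000000000001000000000) mod 2 = 0+0+0+0+0+0+0+0+0+0+0+0+0+0+0+0+0+0+0+0+0+0+0+0+0+0 mod 2 = 0
  c[22] = d·G[:,22] = (01000001110011010110011101)·(00000000000000000100000000) mod 2 = 0+0+0+0+0+0+0+0+0+0+0+0+0+0+0+0+0+1+0+0+0+0+0+0+0+0 mod 2 = 1
  c[23] = d·G[:,23] = (01000001110011010110011101)·(00000000000000000010000000) mod 2 = 0+0+0+0+0+0+0+0+0+0+0+0+0+0+0+0+0+0+1+0+0+0+0+0+0+0 mod 2 = 1
  c[24] = d·G[:,24] = (01000001110011010110011101)·(00000000000000000001000000) mod 2 = 0+0+0+0+0+0+0+0+0+0+0+0+0+0+0+0+0+0+0+0+0+0+0+0+0+0 mod 2 = 0
  c[25] = d·G[:,25] = (01000001110011010110011101)·(00000000000000000000100000) mod 2 = 0+0+0+0+0+0+0+0+0+0+0+0+0+0+0+0+0+0+0+0+0+0+0+0+0+0 mod 2 = 0
  c[26] = d·G[:,26] = (01000001110011010110011101)·(00000000000000000000010000) mod 2 = 0+0+0+0+0+0+0+0+0+0+0+0+0+0+0+0+0+0+0+0+0+1+0+0+0+0 mod 2 = 1
  c[27] = d·G[:,27] = (01000001110011010110011101)·(00000000000000000000001000) mod 2 = 0+0+0+0+0+0+0+0+0+0+0+0+0+0+0+0+0+0+0+0+0+0+1+0+0+0 mod 2 = 1
  c[28] = d·G[:,28] = (01000001110011010110011101)·(00000000000000000000000100) mod 2 = 0+0+0+0+0+0+0+0+0+0+0+0+0+0+0+0+0+0+0+0+0+0+0+1+0+0 mod 2 = 1
  c[29] = d·G[:,29] = (01000001110011010110011101)·(00000000000000000000000010) mod 2 = 0+0+0+0+0+0+0+0+0+0+0+0+0+0+0+0+0+0+0+0+0+0+0+0+0+0 mod 2 = 0
  c[30] = d·G[:,30] = (01000001110011010110011101)·(00000000000000000000000001) mod 2 = 0+0+0+0+0+0+0+0+0+0+0+0+0+0+0+0+0+0+0+0+0+0+0+0+0+1 mod 2 = 1
Codeword = 0001100000011101011010110011101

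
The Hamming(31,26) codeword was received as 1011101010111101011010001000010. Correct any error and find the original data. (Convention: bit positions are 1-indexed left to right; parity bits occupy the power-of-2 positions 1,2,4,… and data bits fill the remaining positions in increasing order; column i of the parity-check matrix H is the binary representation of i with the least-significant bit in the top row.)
Syndrome s = H · r^T (mod 2), r = 1011101010111101011010001000010:
  s[0] = (1010101010101010101010101010101)·(1011101010111101011010001000010) mod 2 = 1+0+1+0+1+0+1+0+1+0+1+0+1+0+0+0+0+0+1+0+1+0+0+0+1+0+0+0+0+0+0 mod 2 = 0
  s[1] = (0110011001100110011001100110011)·(1011101010111101011010001000010) mod 2 = 0+0+1+0+0+0+1+0+0+0+1+0+0+1+0+0+0+1+1+0+0+0+0+0+0+0+0+0+0+1+0 mod 2 = 1
  s[2] = (0001111000011110000111100001111)·(1011101010111101011010001000010) mod 2 = 0+0+0+1+1+0+1+0+0+0+0+1+1+1+0+0+0+0+0+0+1+0+0+0+0+0+0+0+0+1+0 mod 2 = 0
  s[3] = (0000000111111110000000011111111)·(1011101010111101011010001000010) mod 2 = 0+0+0+0+0+0+0+0+1+0+1+1+1+1+0+0+0+0+0+0+0+0+0+0+1+0+0+0+0+1+0 mod 2 = 1
  s[4] = (0000000000000001111111111111111)·(1011101010111101011010001000010) mod 2 = 0+0+0+0+0+0+0+0+0+0+0+0+0+0+0+1+0+1+1+0+1+0+0+0+1+0+0+0+0+1+0 mod 2 = 0
Syndrome = 01010
Column 10 of H equals this syndrome → error at bit 10 (1-indexed).
Flip bit 10: 1011101010111101011010001000010 → 1011101011111101011010001000010
Extract data bits at positions {3,5,6,7,9,10,11,12,13,14,15,17,18,19,20,21,22,23,24,25,26,27,28,29,30,31}: 11011111110011010001000010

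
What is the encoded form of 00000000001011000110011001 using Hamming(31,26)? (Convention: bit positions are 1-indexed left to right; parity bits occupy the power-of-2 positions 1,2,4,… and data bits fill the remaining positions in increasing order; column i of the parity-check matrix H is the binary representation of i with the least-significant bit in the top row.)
Codeword c = d · G (mod 2), d = 00000000001011000110011001:
  c[0] = d·G[:,0] = (00000000001011000110011001)·(11011010101101010101010101) mod 2 = 0+0+0+0+0+0+0+0+0+0+1+0+0+1+0+0+0+1+0+0+0+1+0+0+0+1 mod 2 = 1
  c[1] = d·G[:,1] = (00000000001011000110011001)·(10110110011011001100110011) mod 2 = 0+0+0+0+0+0+0+0+0+0+1+0+1+1+0+0+0+1+0+0+0+1+0+0+0+1 mod 2 = 0
  c[2] = d·G[:,2] = (00000000001011000110011001)·(10000000000000000000000000) mod 2 = 0+0+0+0+0+0+0+0+0+0+0+0+0+0+0+0+0+0+0+0+0+0+0+0+0+0 mod 2 = 0
  c[3] = d·G[:,3] = (00000000001011000110011001)·(01110001111000111100001111) mod 2 = 0+0+0+0+0+0+0+0+0+0+1+0+0+0+0+0+0+1+0+0+0+0+1+0+0+1 mod 2 = 0
  c[4] = d·G[:,4] = (00000000001011000110011001)·(01000000000000000000000000) mod 2 = 0+0+0+0+0+0+0+0+0+0+0+0+0+0+0+0+0+0+0+0+0+0+0+0+0+0 mod 2 = 0
  c[5] = d·G[:,5] = (00000000001011000110011001)·(00100000000000000000000000) mod 2 = 0+0+0+0+0+0+0+0+0+0+0+0+0+0+0+0+0+0+0+0+0+0+0+0+0+0 mod 2 = 0
  c[6] = d·G[:,6] = (00000000001011000110011001)·(00010000000000000000000000) mod 2 = 0+0+0+0+0+0+0+0+0+0+0+0+0+0+0+0+0+0+0+0+0+0+0+0+0+0 mod 2 = 0
  c[7] = d·G[:,7] = (00000000001011000110011001)·(00001111111000000011111111) mod 2 = 0+0+0+0+0+0+0+0+0+0+1+0+0+0+0+0+0+0+1+0+0+1+1+0+0+1 mod 2 = 1
  c[8] = d·G[:,8] = (00000000001011000110011001)·(00001000000000000000000000) mod 2 = 0+0+0+0+0+0+0+0+0+0+0+0+0+0+0+0+0+0+0+0+0+0+0+0+0+0 mod 2 = 0
  c[9] = d·G[:,9] = (00000000001011000110011001)·(00000100000000000000000000) mod 2 = 0+0+0+0+0+0+0+0+0+0+0+0+0+0+0+0+0+0+0+0+0+0+0+0+0+0 mod 2 = 0
  c[10] = d·G[:,10] = (00000000001011000110011001)·(00000010000000000000000000) mod 2 = 0+0+0+0+0+0+0+0+0+0+0+0+0+0+0+0+0+0+0+0+0+0+0+0+0+0 mod 2 = 0
  c[11] = d·G[:,11] = (00000000001011000110011001)·(00000001000000000000000000) mod 2 = 0+0+0+0+0+0+0+0+0+0+0+0+0+0+0+0+0+0+0+0+0+0+0+0+0+0 mod 2 = 0
  c[12] = d·G[:,12] = (00000000001011000110011001)·(00000000100000000000000000) mod 2 = 0+0+0+0+0+0+0+0+0+0+0+0+0+0+0+0+0+0+0+0+0+0+0+0+0+0 mod 2 = 0
  c[13] = d·G[:,13] = (00000000001011000110011001)·(00000000010000000000000000) mod 2 = 0+0+0+0+0+0+0+0+0+0+0+0+0+0+0+0+0+0+0+0+0+0+0+0+0+0 mod 2 = 0
  c[14] = d·G[:,14] = (00000000001011000110011001)·(00000000001000000000000000) mod 2 = 0+0+0+0+0+0+0+0+0+0+1+0+0+0+0+0+0+0+0+0+0+0+0+0+0+0 mod 2 = 1
  c[15] = d·G[:,15] = (00000000001011000110011001)·(00000000000111111111111111) mod 2 = 0+0+0+0+0+0+0+0+0+0+0+0+1+1+0+0+0+1+1+0+0+1+1+0+0+1 mod 2 = 1
  c[16] = d·G[:,16] = (00000000001011000110011001)·(00000000000100000000000000) mod 2 = 0+0+0+0+0+0+0+0+0+0+0+0+0+0+0+0+0+0+0+0+0+0+0+0+0+0 mod 2 = 0
  c[17] = d·G[:,17] = (00000000001011000110011001)·(00000000000010000000000000) mod 2 = 0+0+0+0+0+0+0+0+0+0+0+0+1+0+0+0+0+0+0+0+0+0+0+0+0+0 mod 2 = 1
  c[18] = d·G[:,18] = (00000000001011000110011001)·(00000000000001000000000000) mod 2 = 0+0+0+0+0+0+0+0+0+0+0+0+0+1+0+0+0+0+0+0+0+0+0+0+0+0 mod 2 = 1
  c[19] = d·G[:,19] = (00000000001011000110011001)·(00000000000000100000000000) mod 2 = 0+0+0+0+0+0+0+0+0+0+0+0+0+0+0+0+0+0+0+0+0+0+0+0+0+0 mod 2 = 0
  c[20] = d·G[:,20] = (00000000001011000110011001)·(00000000000000010000000000) mod 2 = 0+0+0+0+0+0+0+0+0+0+0+0+0+0+0+0+0+0+0+0+0+0+0+0+0+0 mod 2 = 0
  c[21] = d·G[:,21] = (00000000001011000110011001)·(00000000000000001000000000) mod 2 = 0+0+0+0+0+0+0+0+0+0+0+0+0+0+0+0+0+0+0+0+0+0+0+0+0+0 mod 2 = 0
  c[22] = d·G[:,22] = (00000000001011000110011001)·(00000000000000000100000000) mod 2 = 0+0+0+0+0+0+0+0+0+0+0+0+0+0+0+0+0+1+0+0+0+0+0+0+0+0 mod 2 = 1
  c[23] = d·G[:,23] = (00000000001011000110011001)·(00000000000000000010000000) mod 2 = 0+0+0+0+0+0+0+0+0+0+0+0+0+0+0+0+0+0+1+0+0+0+0+0+0+0 mod 2 = 1
  c[24] = d·G[:,24] = (00000000001011000110011001)·(00000000000000000001000000) mod 2 = 0+0+0+0+0+0+0+0+0+0+0+0+0+0+0+0+0+0+0+0+0+0+0+0+0+0 mod 2 = 0
  c[25] = d·G[:,25] = (00000000001011000110011001)·(00000000000000000000100000) mod 2 = 0+0+0+0+0+0+0+0+0+0+0+0+0+0+0+0+0+0+0+0+0+0+0+0+0+0 mod 2 = 0
  c[26] = d·G[:,26] = (00000000001011000110011001)·(00000000000000000000010000) mod 2 = 0+0+0+0+0+0+0+0+0+0+0+0+0+0+0+0+0+0+0+0+0+1+0+0+0+0 mod 2 = 1
  c[27] = d·G[:,27] = (00000000001011000110011001)·(00000000000000000000001000) mod 2 = 0+0+0+0+0+0+0+0+0+0+0+0+0+0+0+0+0+0+0+0+0+0+1+0+0+0 mod 2 = 1
  c[28] = d·G[:,28] = (00000000001011000110011001)·(00000000000000000000000100) mod 2 = 0+0+0+0+0+0+0+0+0+0+0+0+0+0+0+0+0+0+0+0+0+0+0+0+0+0 mod 2 = 0
  c[29] = d·G[:,29] = (00000000001011000110011001)·(00000000000000000000000010) mod 2 = 0+0+0+0+0+0+0+0+0+0+0+0+0+0+0+0+0+0+0+0+0+0+0+0+0+0 mod 2 = 0
  c[30] = d·G[:,30] = (00000000001011000110011001)·(00000000000000000000000001) mod 2 = 0+0+0+0+0+0+0+0+0+0+0+0+0+0+0+0+0+0+0+0+0+0+0+0+0+1 mod 2 = 1
Codeword = 1000000100000011011000110011001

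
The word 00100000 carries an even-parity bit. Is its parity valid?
Sum of all bits: 0+0+1+0+0+0+0+0 = 1; 1 mod 2 = 1. Result is 1 → parity error detected.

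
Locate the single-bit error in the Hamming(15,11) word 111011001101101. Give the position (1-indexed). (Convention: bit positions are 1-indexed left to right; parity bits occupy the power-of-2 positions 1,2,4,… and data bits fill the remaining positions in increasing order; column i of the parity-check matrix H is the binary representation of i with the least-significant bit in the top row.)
Syndrome s = H · r^T (mod 2), r = 111011001101101:
  s[0] = (101010101010101)·(111011001101101) mod 2 = 1+0+1+0+1+0+0+0+1+0+0+0+1+0+1 mod 2 = 0
  s[1] = (011001100110011)·(111011001101101) mod 2 = 0+1+1+0+0+1+0+0+0+1+0+0+0+0+1 mod 2 = 1
  s[2] = (000111100001111)·(111011001101101) mod 2 = 0+0+0+0+1+1+0+0+0+0+0+1+1+0+1 mod 2 = 1
  s[3] = (000000011111111)·(111011001101101) mod 2 = 0+0+0+0+0+0+0+0+1+1+0+1+1+0+1 mod 2 = 1
Syndrome = 0111
Column i of H is the binary representation of i, so the syndrome is the binary index of the flipped bit.
Read s = 0111 with s[0] as LSB: 0·2^0 + 1·2^1 + 1·2^2 + 1·2^3 = 14.
Error is at bit position 14.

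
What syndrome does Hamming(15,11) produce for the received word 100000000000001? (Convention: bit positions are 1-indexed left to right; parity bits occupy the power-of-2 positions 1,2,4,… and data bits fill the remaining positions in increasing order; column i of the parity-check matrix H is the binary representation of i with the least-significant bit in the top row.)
Syndrome s = H · r^T (mod 2), r = 100000000000001:
  s[0] = (101010101010101)·(100000000000001) mod 2 = 1+0+0+0+0+0+0+0+0+0+0+0+0+0+1 mod 2 = 0
  s[1] = (011001100110011)·(100000000000001) mod 2 = 0+0+0+0+0+0+0+0+0+0+0+0+0+0+1 mod 2 = 1
  s[2] = (000111100001111)·(100000000000001) mod 2 = 0+0+0+0+0+0+0+0+0+0+0+0+0+0+1 mod 2 = 1
  s[3] = (000000011111111)·(100000000000001) mod 2 = 0+0+0+0+0+0+0+0+0+0+0+0+0+0+1 mod 2 = 1
Syndrome = 0111
Non-zero syndrome: error at position 14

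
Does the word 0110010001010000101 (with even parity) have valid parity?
Sum of all bits: 0+1+1+0+0+1+0+0+0+1+0+1+0+0+0+0+1+0+1 = 7; 7 mod 2 = 1. Result is 1 → parity error detected.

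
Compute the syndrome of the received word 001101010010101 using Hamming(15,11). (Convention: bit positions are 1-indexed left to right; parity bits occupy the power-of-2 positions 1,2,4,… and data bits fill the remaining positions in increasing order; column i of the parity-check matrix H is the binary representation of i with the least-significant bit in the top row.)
Syndrome s = H · r^T (mod 2), r = 001101010010101:
  s[0] = (101010101010101)·(001101010010101) mod 2 = 0+0+1+0+0+0+0+0+0+0+1+0+1+0+1 mod 2 = 0
  s[1] = (011001100110011)·(001101010010101) mod 2 = 0+0+1+0+0+1+0+0+0+0+1+0+0+0+1 mod 2 = 0
  s[2] = (000111100001111)·(001101010010101) mod 2 = 0+0+0+1+0+1+0+0+0+0+0+0+1+0+1 mod 2 = 0
  s[3] = (000000011111111)·(001101010010101) mod 2 = 0+0+0+0+0+0+0+1+0+0+1+0+1+0+1 mod 2 = 0
Syndrome = 0000
s = 0: no error detected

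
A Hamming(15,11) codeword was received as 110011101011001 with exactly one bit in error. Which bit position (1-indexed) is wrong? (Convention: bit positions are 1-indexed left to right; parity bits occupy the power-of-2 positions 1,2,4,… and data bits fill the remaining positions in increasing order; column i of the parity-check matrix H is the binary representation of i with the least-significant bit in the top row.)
Syndrome s = H · r^T (mod 2), r = 110011101011001:
  s[0] = (101010101010101)·(110011101011001) mod 2 = 1+0+0+0+1+0+1+0+1+0+1+0+0+0+1 mod 2 = 0
  s[1] = (011001100110011)·(110011101011001) mod 2 = 0+1+0+0+0+1+1+0+0+0+1+0+0+0+1 mod 2 = 1
  s[2] = (000111100001111)·(110011101011001) mod 2 = 0+0+0+0+1+1+1+0+0+0+0+1+0+0+1 mod 2 = 1
  s[3] = (000000011111111)·(110011101011001) mod 2 = 0+0+0+0+0+0+0+0+1+0+1+1+0+0+1 mod 2 = 0
Syndrome = 0110
Column i of H is the binary representation of i, so the syndrome is the binary index of the flipped bit.
Read s = 0110 with s[0] as LSB: 0·2^0 + 1·2^1 + 1·2^2 + 0·2^3 = 6.
Error is at bit position 6.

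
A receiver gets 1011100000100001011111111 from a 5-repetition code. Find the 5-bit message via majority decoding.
Split into 5-bit blocks and majority-vote each:
  block 1 = 10111: 4 ones, 1 zeros → 1
  block 2 = 00000: 0 ones, 5 zeros → 0
  block 3 = 10000: 1 ones, 4 zeros → 0
  block 4 = 10111: 4 ones, 1 zeros → 1
  block 5 = 11111: 5 ones, 0 zeros → 1
Decoded = 10011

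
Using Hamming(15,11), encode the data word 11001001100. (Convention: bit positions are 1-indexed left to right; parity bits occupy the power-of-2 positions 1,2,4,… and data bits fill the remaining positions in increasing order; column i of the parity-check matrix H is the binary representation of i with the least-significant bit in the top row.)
Codeword c = d · G (mod 2), d = 11001001100:
  c[0] = d·G[:,0] = (11001001100)·(11011010101) mod 2 = 1+1+0+0+1+0+0+0+1+0+0 mod 2 = 0
  c[1] = d·G[:,1] = (11001001100)·(10110110011) mod 2 = 1+0+0+0+0+0+0+0+0+0+0 mod 2 = 1
  c[2] = d·G[:,2] = (11001001100)·(10000000000) mod 2 = 1+0+0+0+0+0+0+0+0+0+0 mod 2 = 1
  c[3] = d·G[:,3] = (11001001100)·(01110001111) mod 2 = 0+1+0+0+0+0+0+1+1+0+0 mod 2 = 1
  c[4] = d·G[:,4] = (11001001100)·(01000000000) mod 2 = 0+1+0+0+0+0+0+0+0+0+0 mod 2 = 1
  c[5] = d·G[:,5] = (11001001100)·(00100000000) mod 2 = 0+0+0+0+0+0+0+0+0+0+0 mod 2 = 0
  c[6] = d·G[:,6] = (11001001100)·(00010000000) mod 2 = 0+0+0+0+0+0+0+0+0+0+0 mod 2 = 0
  c[7] = d·G[:,7] = (11001001100)·(00001111111) mod 2 = 0+0+0+0+1+0+0+1+1+0+0 mod 2 = 1
  c[8] = d·G[:,8] = (11001001100)·(00001000000) mod 2 = 0+0+0+0+1+0+0+0+0+0+0 mod 2 = 1
  c[9] = d·G[:,9] = (11001001100)·(00000100000) mod 2 = 0+0+0+0+0+0+0+0+0+0+0 mod 2 = 0
  c[10] = d·G[:,10] = (11001001100)·(00000010000) mod 2 = 0+0+0+0+0+0+0+0+0+0+0 mod 2 = 0
  c[11] = d·G[:,11] = (11001001100)·(00000001000) mod 2 = 0+0+0+0+0+0+0+1+0+0+0 mod 2 = 1
  c[12] = d·G[:,12] = (11001001100)·(00000000100) mod 2 = 0+0+0+0+0+0+0+0+1+0+0 mod 2 = 1
  c[13] = d·G[:,13] = (11001001100)·(00000000010) mod 2 = 0+0+0+0+0+0+0+0+0+0+0 mod 2 = 0
  c[14] = d·G[:,14] = (11001001100)·(00000000001) mod 2 = 0+0+0+0+0+0+0+0+0+0+0 mod 2 = 0
Codeword = 011110011001100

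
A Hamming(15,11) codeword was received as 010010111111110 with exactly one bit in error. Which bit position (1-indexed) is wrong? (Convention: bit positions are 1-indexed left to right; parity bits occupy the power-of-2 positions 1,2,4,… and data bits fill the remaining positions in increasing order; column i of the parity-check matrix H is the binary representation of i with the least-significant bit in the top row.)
Syndrome s = H · r^T (mod 2), r = 010010111111110:
  s[0] = (101010101010101)·(010010111111110) mod 2 = 0+0+0+0+1+0+1+0+1+0+1+0+1+0+0 mod 2 = 1
  s[1] = (011001100110011)·(010010111111110) mod 2 = 0+1+0+0+0+0+1+0+0+1+1+0+0+1+0 mod 2 = 1
  s[2] = (000111100001111)·(010010111111110) mod 2 = 0+0+0+0+1+0+1+0+0+0+0+1+1+1+0 mod 2 = 1
  s[3] = (000000011111111)·(010010111111110) mod 2 = 0+0+0+0+0+0+0+1+1+1+1+1+1+1+0 mod 2 = 1
Syndrome = 1111
Column i of H is the binary representation of i, so the syndrome is the binary index of the flipped bit.
Read s = 1111 with s[0] as LSB: 1·2^0 + 1·2^1 + 1·2^2 + 1·2^3 = 15.
Error is at bit position 15.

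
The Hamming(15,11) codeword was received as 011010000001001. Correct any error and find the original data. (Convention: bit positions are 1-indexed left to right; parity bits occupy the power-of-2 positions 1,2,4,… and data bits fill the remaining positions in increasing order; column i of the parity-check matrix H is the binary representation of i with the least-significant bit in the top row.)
Syndrome s = H · r^T (mod 2), r = 011010000001001:
  s[0] = (101010101010101)·(011010000001001) mod 2 = 0+0+1+0+1+0+0+0+0+0+0+0+0+0+1 mod 2 = 1
  s[1] = (011001100110011)·(011010000001001) mod 2 = 0+1+1+0+0+0+0+0+0+0+0+0+0+0+1 mod 2 = 1
  s[2] = (000111100001111)·(011010000001001) mod 2 = 0+0+0+0+1+0+0+0+0+0+0+1+0+0+1 mod 2 = 1
  s[3] = (000000011111111)·(011010000001001) mod 2 = 0+0+0+0+0+0+0+0+0+0+0+1+0+0+1 mod 2 = 0
Syndrome = 1110
Column 7 of H equals this syndrome → error at bit 7 (1-indexed).
Flip bit 7: 011010000001001 → 011010100001001
Extract data bits at positions {3,5,6,7,9,10,11,12,13,14,15}: 11010001001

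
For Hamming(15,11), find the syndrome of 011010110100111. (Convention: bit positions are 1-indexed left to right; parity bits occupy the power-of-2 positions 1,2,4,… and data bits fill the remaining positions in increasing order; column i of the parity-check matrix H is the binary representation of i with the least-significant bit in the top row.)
Syndrome s = H · r^T (mod 2), r = 011010110100111:
  s[0] = (101010101010101)·(011010110100111) mod 2 = 0+0+1+0+1+0+1+0+0+0+0+0+1+0+1 mod 2 = 1
  s[1] = (011001100110011)·(011010110100111) mod 2 = 0+1+1+0+0+0+1+0+0+1+0+0+0+1+1 mod 2 = 0
  s[2] = (000111100001111)·(011010110100111) mod 2 = 0+0+0+0+1+0+1+0+0+0+0+0+1+1+1 mod 2 = 1
  s[3] = (000000011111111)·(011010110100111) mod 2 = 0+0+0+0+0+0+0+1+0+1+0+0+1+1+1 mod 2 = 1
Syndrome = 1011
Non-zero syndrome: error at position 13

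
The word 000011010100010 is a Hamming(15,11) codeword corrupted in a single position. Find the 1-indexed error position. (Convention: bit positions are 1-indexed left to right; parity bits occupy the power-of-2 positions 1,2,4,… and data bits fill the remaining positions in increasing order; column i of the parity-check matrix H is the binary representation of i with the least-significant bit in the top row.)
Syndrome s = H · r^T (mod 2), r = 000011010100010:
  s[0] = (101010101010101)·(000011010100010) mod 2 = 0+0+0+0+1+0+0+0+0+0+0+0+0+0+0 mod 2 = 1
  s[1] = (011001100110011)·(000011010100010) mod 2 = 0+0+0+0+0+1+0+0+0+1+0+0+0+1+0 mod 2 = 1
  s[2] = (000111100001111)·(000011010100010) mod 2 = 0+0+0+0+1+1+0+0+0+0+0+0+0+1+0 mod 2 = 1
  s[3] = (000000011111111)·(000011010100010) mod 2 = 0+0+0+0+0+0+0+1+0+1+0+0+0+1+0 mod 2 = 1
Syndrome = 1111
Column i of H is the binary representation of i, so the syndrome is the binary index of the flipped bit.
Read s = 1111 with s[0] as LSB: 1·2^0 + 1·2^1 + 1·2^2 + 1·2^3 = 15.
Error is at bit position 15.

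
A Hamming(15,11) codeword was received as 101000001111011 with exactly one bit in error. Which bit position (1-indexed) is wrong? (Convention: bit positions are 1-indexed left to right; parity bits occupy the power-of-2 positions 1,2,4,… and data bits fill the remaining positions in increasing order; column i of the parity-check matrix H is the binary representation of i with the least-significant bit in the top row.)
Syndrome s = H · r^T (mod 2), r = 101000001111011:
  s[0] = (101010101010101)·(101000001111011) mod 2 = 1+0+1+0+0+0+0+0+1+0+1+0+0+0+1 mod 2 = 1
  s[1] = (011001100110011)·(101000001111011) mod 2 = 0+0+1+0+0+0+0+0+0+1+1+0+0+1+1 mod 2 = 1
  s[2] = (000111100001111)·(101000001111011) mod 2 = 0+0+0+0+0+0+0+0+0+0+0+1+0+1+1 mod 2 = 1
  s[3] = (000000011111111)·(101000001111011) mod 2 = 0+0+0+0+0+0+0+0+1+1+1+1+0+1+1 mod 2 = 0
Syndrome = 1110
Column i of H is the binary representation of i, so the syndrome is the binary index of the flipped bit.
Read s = 1110 with s[0] as LSB: 1·2^0 + 1·2^1 + 1·2^2 + 0·2^3 = 7.
Error is at bit position 7.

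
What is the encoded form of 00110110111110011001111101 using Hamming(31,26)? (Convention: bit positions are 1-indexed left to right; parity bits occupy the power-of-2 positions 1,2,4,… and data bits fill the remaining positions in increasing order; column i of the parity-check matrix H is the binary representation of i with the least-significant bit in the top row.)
Codeword c = d · G (mod 2), d = 00110110111110011001111101:
  c[0] = d·G[:,0] = (00110110111110011001111101)·(11011010101101010101010101) mod 2 = 0+0+0+1+0+0+1+0+1+0+1+1+0+0+0+1+0+0+0+1+0+1+0+1+0+1 mod 2 = 0
  c[1] = d·G[:,1] = (00110110111110011001111101)·(10110110011011001100110011) mod 2 = 0+0+1+1+0+1+1+0+0+1+1+0+1+0+0+0+1+0+0+0+1+1+0+0+0+1 mod 2 = 1
  c[2] = d·G[:,2] = (00110110111110011001111101)·(10000000000000000000000000) mod 2 = 0+0+0+0+0+0+0+0+0+0+0+0+0+0+0+0+0+0+0+0+0+0+0+0+0+0 mod 2 = 0
  c[3] = d·G[:,3] = (00110110111110011001111101)·(01110001111000111100001111) mod 2 = 0+0+1+1+0+0+0+0+1+1+1+0+0+0+0+1+1+0+0+0+0+0+1+1+0+1 mod 2 = 0
  c[4] = d·G[:,4] = (00110110111110011001111101)·(01000000000000000000000000) mod 2 = 0+0+0+0+0+0+0+0+0+0+0+0+0+0+0+0+0+0+0+0+0+0+0+0+0+0 mod 2 = 0
  c[5] = d·G[:,5] = (00110110111110011001111101)·(00100000000000000000000000) mod 2 = 0+0+1+0+0+0+0+0+0+0+0+0+0+0+0+0+0+0+0+0+0+0+0+0+0+0 mod 2 = 1
  c[6] = d·G[:,6] = (00110110111110011001111101)·(00010000000000000000000000) mod 2 = 0+0+0+1+0+0+0+0+0+0+0+0+0+0+0+0+0+0+0+0+0+0+0+0+0+0 mod 2 = 1
  c[7] = d·G[:,7] = (00110110111110011001111101)·(00001111111000000011111111) mod 2 = 0+0+0+0+0+1+1+0+1+1+1+0+0+0+0+0+0+0+0+1+1+1+1+1+0+1 mod 2 = 1
  c[8] = d·G[:,8] = (00110110111110011001111101)·(00001000000000000000000000) mod 2 = 0+0+0+0+0+0+0+0+0+0+0+0+0+0+0+0+0+0+0+0+0+0+0+0+0+0 mod 2 = 0
  c[9] = d·G[:,9] = (00110110111110011001111101)·(00000100000000000000000000) mod 2 = 0+0+0+0+0+1+0+0+0+0+0+0+0+0+0+0+0+0+0+0+0+0+0+0+0+0 mod 2 = 1
  c[10] = d·G[:,10] = (00110110111110011001111101)·(00000010000000000000000000) mod 2 = 0+0+0+0+0+0+1+0+0+0+0+0+0+0+0+0+0+0+0+0+0+0+0+0+0+0 mod 2 = 1
  c[11] = d·G[:,11] = (00110110111110011001111101)·(00000001000000000000000000) mod 2 = 0+0+0+0+0+0+0+0+0+0+0+0+0+0+0+0+0+0+0+0+0+0+0+0+0+0 mod 2 = 0
  c[12] = d·G[:,12] = (00110110111110011001111101)·(00000000100000000000000000) mod 2 = 0+0+0+0+0+0+0+0+1+0+0+0+0+0+0+0+0+0+0+0+0+0+0+0+0+0 mod 2 = 1
  c[13] = d·G[:,13] = (00110110111110011001111101)·(00000000010000000000000000) mod 2 = 0+0+0+0+0+0+0+0+0+1+0+0+0+0+0+0+0+0+0+0+0+0+0+0+0+0 mod 2 = 1
  c[14] = d·G[:,14] = (00110110111110011001111101)·(00000000001000000000000000) mod 2 = 0+0+0+0+0+0+0+0+0+0+1+0+0+0+0+0+0+0+0+0+0+0+0+0+0+0 mod 2 = 1
  c[15] = d·G[:,15] = (00110110111110011001111101)·(00000000000111111111111111) mod 2 = 0+0+0+0+0+0+0+0+0+0+0+1+1+0+0+1+1+0+0+1+1+1+1+1+0+1 mod 2 = 0
  c[16] = d·G[:,16] = (00110110111110011001111101)·(00000000000100000000000000) mod 2 = 0+0+0+0+0+0+0+0+0+0+0+1+0+0+0+0+0+0+0+0+0+0+0+0+0+0 mod 2 = 1
  c[17] = d·G[:,17] = (00110110111110011001111101)·(00000000000010000000000000) mod 2 = 0+0+0+0+0+0+0+0+0+0+0+0+1+0+0+0+0+0+0+0+0+0+0+0+0+0 mod 2 = 1
  c[18] = d·G[:,18] = (00110110111110011001111101)·(00000000000001000000000000) mod 2 = 0+0+0+0+0+0+0+0+0+0+0+0+0+0+0+0+0+0+0+0+0+0+0+0+0+0 mod 2 = 0
  c[19] = d·G[:,19] = (00110110111110011001111101)·(00000000000000100000000000) mod 2 = 0+0+0+0+0+0+0+0+0+0+0+0+0+0+0+0+0+0+0+0+0+0+0+0+0+0 mod 2 = 0
  c[20] = d·G[:,20] = (00110110111110011001111101)·(00000000000000010000000000) mod 2 = 0+0+0+0+0+0+0+0+0+0+0+0+0+0+0+1+0+0+0+0+0+0+0+0+0+0 mod 2 = 1
  c[21] = d·G[:,21] = (00110110111110011001111101)·(00000000000000001000000000) mod 2 = 0+0+0+0+0+0+0+0+0+0+0+0+0+0+0+0+1+0+0+0+0+0+0+0+0+0 mod 2 = 1
  c[22] = d·G[:,22] = (00110110111110011001111101)·(00000000000000000100000000) mod 2 = 0+0+0+0+0+0+0+0+0+0+0+0+0+0+0+0+0+0+0+0+0+0+0+0+0+0 mod 2 = 0
  c[23] = d·G[:,23] = (00110110111110011001111101)·(00000000000000000010000000) mod 2 = 0+0+0+0+0+0+0+0+0+0+0+0+0+0+0+0+0+0+0+0+0+0+0+0+0+0 mod 2 = 0
  c[24] = d·G[:,24] = (00110110111110011001111101)·(00000000000000000001000000) mod 2 = 0+0+0+0+0+0+0+0+0+0+0+0+0+0+0+0+0+0+0+1+0+0+0+0+0+0 mod 2 = 1
  c[25] = d·G[:,25] = (00110110111110011001111101)·(00000000000000000000100000) mod 2 = 0+0+0+0+0+0+0+0+0+0+0+0+0+0+0+0+0+0+0+0+1+0+0+0+0+0 mod 2 = 1
  c[26] = d·G[:,26] = (00110110111110011001111101)·(00000000000000000000010000) mod 2 = 0+0+0+0+0+0+0+0+0+0+0+0+0+0+0+0+0+0+0+0+0+1+0+0+0+0 mod 2 = 1
  c[27] = d·G[:,27] = (00110110111110011001111101)·(00000000000000000000001000) mod 2 = 0+0+0+0+0+0+0+0+0+0+0+0+0+0+0+0+0+0+0+0+0+0+1+0+0+0 mod 2 = 1
  c[28] = d·G[:,28] = (00110110111110011001111101)·(00000000000000000000000100) mod 2 = 0+0+0+0+0+0+0+0+0+0+0+0+0+0+0+0+0+0+0+0+0+0+0+1+0+0 mod 2 = 1
  c[29] = d·G[:,29] = (00110110111110011001111101)·(00000000000000000000000010) mod 2 = 0+0+0+0+0+0+0+0+0+0+0+0+0+0+0+0+0+0+0+0+0+0+0+0+0+0 mod 2 = 0
  c[30] = d·G[:,30] = (00110110111110011001111101)·(00000000000000000000000001) mod 2 = 0+0+0+0+0+0+0+0+0+0+0+0+0+0+0+0+0+0+0+0+0+0+0+0+0+1 mod 2 = 1
Codeword = 0100011101101110110011001111101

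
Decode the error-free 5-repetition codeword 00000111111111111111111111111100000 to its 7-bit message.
Split into 5-bit blocks: 00000 11111 11111 11111 11111 11111 00000
Data = 0111110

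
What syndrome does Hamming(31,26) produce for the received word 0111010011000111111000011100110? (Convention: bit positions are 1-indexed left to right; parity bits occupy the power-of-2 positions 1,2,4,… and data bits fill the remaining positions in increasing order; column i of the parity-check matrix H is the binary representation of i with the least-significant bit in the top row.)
Syndrome s = H · r^T (mod 2), r = 0111010011000111111000011100110:
  s[0] = (1010101010101010101010101010101)·(0111010011000111111000011100110) mod 2 = 0+0+1+0+0+0+0+0+1+0+0+0+0+0+1+0+1+0+1+0+0+0+0+0+1+0+0+0+1+0+0 mod 2 = 1
  s[1] = (0110011001100110011001100110011)·(0111010011000111111000011100110) mod 2 = 0+1+1+0+0+1+0+0+0+1+0+0+0+1+1+0+0+1+1+0+0+0+0+0+0+1+0+0+0+1+0 mod 2 = 0
  s[2] = (0001111000011110000111100001111)·(0111010011000111111000011100110) mod 2 = 0+0+0+1+0+1+0+0+0+0+0+0+0+1+1+0+0+0+0+0+0+0+0+0+0+0+0+0+1+1+0 mod 2 = 0
  s[3] = (0000000111111110000000011111111)·(0111010011000111111000011100110) mod 2 = 0+0+0+0+0+0+0+0+1+1+0+0+0+1+1+0+0+0+0+0+0+0+0+1+1+1+0+0+1+1+0 mod 2 = 1
  s[4] = (0000000000000001111111111111111)·(0111010011000111111000011100110) mod 2 = 0+0+0+0+0+0+0+0+0+0+0+0+0+0+0+1+1+1+1+0+0+0+0+1+1+1+0+0+1+1+0 mod 2 = 1
Syndrome = 10011
Non-zero syndrome: error at position 25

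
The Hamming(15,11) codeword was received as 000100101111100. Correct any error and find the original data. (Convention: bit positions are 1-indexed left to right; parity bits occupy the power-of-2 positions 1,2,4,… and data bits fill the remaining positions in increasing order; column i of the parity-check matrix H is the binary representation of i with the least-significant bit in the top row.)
Syndrome s = H · r^T (mod 2), r = 000100101111100:
  s[0] = (101010101010101)·(000100101111100) mod 2 = 0+0+0+0+0+0+1+0+1+0+1+0+1+0+0 mod 2 = 0
  s[1] = (011001100110011)·(000100101111100) mod 2 = 0+0+0+0+0+0+1+0+0+1+1+0+0+0+0 mod 2 = 1
  s[2] = (000111100001111)·(000100101111100) mod 2 = 0+0+0+1+0+0+1+0+0+0+0+1+1+0+0 mod 2 = 0
  s[3] = (000000011111111)·(000100101111100) mod 2 = 0+0+0+0+0+0+0+0+1+1+1+1+1+0+0 mod 2 = 1
Syndrome = 0101
Column 10 of H equals this syndrome → error at bit 10 (1-indexed).
Flip bit 10: 000100101111100 → 000100101011100
Extract data bits at positions {3,5,6,7,9,10,11,12,13,14,15}: 00011011100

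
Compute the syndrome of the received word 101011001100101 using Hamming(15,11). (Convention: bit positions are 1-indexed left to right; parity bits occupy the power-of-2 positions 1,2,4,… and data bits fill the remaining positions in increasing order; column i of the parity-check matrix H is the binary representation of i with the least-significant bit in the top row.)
Syndrome s = H · r^T (mod 2), r = 101011001100101:
  s[0] = (101010101010101)·(101011001100101) mod 2 = 1+0+1+0+1+0+0+0+1+0+0+0+1+0+1 mod 2 = 0
  s[1] = (011001100110011)·(101011001100101) mod 2 = 0+0+1+0+0+1+0+0+0+1+0+0+0+0+1 mod 2 = 0
  s[2] = (000111100001111)·(101011001100101) mod 2 = 0+0+0+0+1+1+0+0+0+0+0+0+1+0+1 mod 2 = 0
  s[3] = (000000011111111)·(101011001100101) mod 2 = 0+0+0+0+0+0+0+0+1+1+0+0+1+0+1 mod 2 = 0
Syndrome = 0000
s = 0: no error detected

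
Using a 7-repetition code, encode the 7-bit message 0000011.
Repeat each bit 7× and concatenate:
0→0000000  0→0000000  0→0000000  0→0000000  0→0000000  1→1111111  1→1111111
Codeword = 0000000000000000000000000000000000011111111111111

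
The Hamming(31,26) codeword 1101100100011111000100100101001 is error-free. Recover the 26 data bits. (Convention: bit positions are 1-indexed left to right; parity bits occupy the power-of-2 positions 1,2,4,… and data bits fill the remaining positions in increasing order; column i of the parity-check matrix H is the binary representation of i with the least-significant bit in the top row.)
Parity bits occupy power-of-2 positions; data bits are at positions {3,5,6,7,9,10,11,12,13,14,15,17,18,19,20,21,22,23,24,25,26,27,28,29,30,31} (1-indexed).
Extract: c[3]=0 c[5]=1 c[6]=0 c[7]=0 c[9]=0 c[10]=0 c[11]=0 c[12]=1 c[13]=1 c[14]=1 c[15]=1 c[17]=0 c[18]=0 c[19]=0 c[20]=1 c[21]=0 c[22]=0 c[23]=1 c[24]=0 c[25]=0 c[26]=1 c[27]=0 c[28]=1 c[29]=0 c[30]=0 c[31]=1
Data = 01000001111000100100101001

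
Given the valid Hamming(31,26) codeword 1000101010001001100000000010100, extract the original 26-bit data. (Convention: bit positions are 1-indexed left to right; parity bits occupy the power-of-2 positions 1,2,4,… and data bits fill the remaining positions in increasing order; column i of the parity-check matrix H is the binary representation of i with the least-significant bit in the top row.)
Parity bits occupy power-of-2 positions; data bits are at positions {3,5,6,7,9,10,11,12,13,14,15,17,18,19,20,21,22,23,24,25,26,27,28,29,30,31} (1-indexed).
Extract: c[3]=0 c[5]=1 c[6]=0 c[7]=1 c[9]=1 c[10]=0 c[11]=0 c[12]=0 c[13]=1 c[14]=0 c[15]=0 c[17]=1 c[18]=0 c[19]=0 c[20]=0 c[21]=0 c[22]=0 c[23]=0 c[24]=0 c[25]=0 c[26]=0 c[27]=1 c[28]=0 c[29]=1 c[30]=0 c[31]=0
Data = 01011000100100000000010100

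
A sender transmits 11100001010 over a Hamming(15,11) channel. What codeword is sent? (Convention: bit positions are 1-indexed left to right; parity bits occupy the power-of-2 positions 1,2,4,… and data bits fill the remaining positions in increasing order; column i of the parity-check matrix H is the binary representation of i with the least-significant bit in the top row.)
Codeword c = d · G (mod 2), d = 11100001010:
  c[0] = d·G[:,0] = (11100001010)·(11011010101) mod 2 = 1+1+0+0+0+0+0+0+0+0+0 mod 2 = 0
  c[1] = d·G[:,1] = (11100001010)·(10110110011) mod 2 = 1+0+1+0+0+0+0+0+0+1+0 mod 2 = 1
  c[2] = d·G[:,2] = (11100001010)·(10000000000) mod 2 = 1+0+0+0+0+0+0+0+0+0+0 mod 2 = 1
  c[3] = d·G[:,3] = (11100001010)·(01110001111) mod 2 = 0+1+1+0+0+0+0+1+0+1+0 mod 2 = 0
  c[4] = d·G[:,4] = (11100001010)·(01000000000) mod 2 = 0+1+0+0+0+0+0+0+0+0+0 mod 2 = 1
  c[5] = d·G[:,5] = (11100001010)·(00100000000) mod 2 = 0+0+1+0+0+0+0+0+0+0+0 mod 2 = 1
  c[6] = d·G[:,6] = (11100001010)·(00010000000) mod 2 = 0+0+0+0+0+0+0+0+0+0+0 mod 2 = 0
  c[7] = d·G[:,7] = (11100001010)·(00001111111) mod 2 = 0+0+0+0+0+0+0+1+0+1+0 mod 2 = 0
  c[8] = d·G[:,8] = (11100001010)·(00001000000) mod 2 = 0+0+0+0+0+0+0+0+0+0+0 mod 2 = 0
  c[9] = d·G[:,9] = (11100001010)·(00000100000) mod 2 = 0+0+0+0+0+0+0+0+0+0+0 mod 2 = 0
  c[10] = d·G[:,10] = (11100001010)·(00000010000) mod 2 = 0+0+0+0+0+0+0+0+0+0+0 mod 2 = 0
  c[11] = d·G[:,11] = (11100001010)·(00000001000) mod 2 = 0+0+0+0+0+0+0+1+0+0+0 mod 2 = 1
  c[12] = d·G[:,12] = (11100001010)·(00000000100) mod 2 = 0+0+0+0+0+0+0+0+0+0+0 mod 2 = 0
  c[13] = d·G[:,13] = (11100001010)·(00000000010) mod 2 = 0+0+0+0+0+0+0+0+0+1+0 mod 2 = 1
  c[14] = d·G[:,14] = (11100001010)·(00000000001) mod 2 = 0+0+0+0+0+0+0+0+0+0+0 mod 2 = 0
Codeword = 011011000001010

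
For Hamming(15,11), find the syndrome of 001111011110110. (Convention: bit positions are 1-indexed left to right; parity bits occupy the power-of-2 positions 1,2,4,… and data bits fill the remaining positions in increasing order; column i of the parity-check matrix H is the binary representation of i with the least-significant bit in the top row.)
Syndrome s = H · r^T (mod 2), r = 001111011110110:
  s[0] = (101010101010101)·(001111011110110) mod 2 = 0+0+1+0+1+0+0+0+1+0+1+0+1+0+0 mod 2 = 1
  s[1] = (011001100110011)·(001111011110110) mod 2 = 0+0+1+0+0+1+0+0+0+1+1+0+0+1+0 mod 2 = 1
  s[2] = (000111100001111)·(001111011110110) mod 2 = 0+0+0+1+1+1+0+0+0+0+0+0+1+1+0 mod 2 = 1
  s[3] = (000000011111111)·(001111011110110) mod 2 = 0+0+0+0+0+0+0+1+1+1+1+0+1+1+0 mod 2 = 0
Syndrome = 1110
Non-zero syndrome: error at position 7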